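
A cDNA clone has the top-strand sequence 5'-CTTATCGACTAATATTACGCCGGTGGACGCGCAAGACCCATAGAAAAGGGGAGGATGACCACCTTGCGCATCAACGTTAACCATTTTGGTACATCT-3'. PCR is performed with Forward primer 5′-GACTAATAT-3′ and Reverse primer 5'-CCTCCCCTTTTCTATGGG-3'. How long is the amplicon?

48 bp

Scanning the template, GACTAATAT occurs at positions 7–15; this primer anneals to the bottom strand there with its 3' end pointing downstream.
Reverse complement of the reverse primer: CCCATAGAAAAGGGGAGG. This occurs on the top strand at positions 37–54.
The product runs from position 7 to position 54, so its length is 54 − 7 + 1 = 48 bp.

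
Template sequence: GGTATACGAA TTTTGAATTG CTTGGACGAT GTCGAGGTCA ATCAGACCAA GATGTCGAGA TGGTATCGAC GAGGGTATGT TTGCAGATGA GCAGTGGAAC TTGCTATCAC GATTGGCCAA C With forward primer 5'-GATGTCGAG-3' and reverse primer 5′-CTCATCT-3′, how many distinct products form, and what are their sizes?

Two products: 64 bp, 41 bp

The forward primer GATGTCGAG matches the top strand at positions 28–36, 51–59.
The reverse primer's reverse complement is AGATGAG, matching at positions 85–91.
Each forward site pairs with the reverse site to give a product ending at position 91: sizes 64, 41 bp.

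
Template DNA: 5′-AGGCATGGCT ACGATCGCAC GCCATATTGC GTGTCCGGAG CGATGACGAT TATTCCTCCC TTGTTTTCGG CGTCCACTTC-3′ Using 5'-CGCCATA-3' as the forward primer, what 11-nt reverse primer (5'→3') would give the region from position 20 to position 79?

The product's 3' end on the top strand is position 79.
The reverse primer anneals to the top strand over positions 69–79, i.e. to GGCGTCCACTT.
Its sequence written 5'→3' is the reverse complement: AAGTGGACGCC.

5'-AAGTGGACGCC-3'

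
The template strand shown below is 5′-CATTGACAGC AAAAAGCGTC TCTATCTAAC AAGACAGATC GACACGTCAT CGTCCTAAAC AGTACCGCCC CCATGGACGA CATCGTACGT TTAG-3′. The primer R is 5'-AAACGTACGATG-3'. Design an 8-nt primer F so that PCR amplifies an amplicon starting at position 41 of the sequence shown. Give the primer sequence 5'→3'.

5'-GACACGTC-3'

The reverse primer's reverse complement CATCGTACGTTT matches the template at positions 81–92; the product starts at position 41.
The forward primer is identical to the top strand over positions 41–48: GACACGTC.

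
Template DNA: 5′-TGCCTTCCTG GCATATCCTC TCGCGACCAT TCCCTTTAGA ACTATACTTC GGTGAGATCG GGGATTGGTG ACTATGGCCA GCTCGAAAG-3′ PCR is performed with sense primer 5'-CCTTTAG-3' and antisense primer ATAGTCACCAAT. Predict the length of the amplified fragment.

43 bp

Scanning the template, CCTTTAG occurs at positions 33–39; this primer anneals to the bottom strand there with its 3' end pointing downstream.
Taking the reverse complement of ATAGTCACCAAT gives ATTGGTGACTAT, found at positions 64–75 on the template; the primer anneals here to the top strand with its 3' end pointing upstream.
Amplicon spans positions 33–75: 43 bp.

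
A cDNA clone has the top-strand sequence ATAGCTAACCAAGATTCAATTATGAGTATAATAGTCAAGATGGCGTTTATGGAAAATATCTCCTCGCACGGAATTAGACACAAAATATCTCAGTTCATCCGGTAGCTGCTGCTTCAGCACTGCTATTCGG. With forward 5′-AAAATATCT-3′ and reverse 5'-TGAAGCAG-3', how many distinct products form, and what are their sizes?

Two products: 64 bp, 35 bp

The forward primer AAAATATCT matches the top strand at positions 53–61, 82–90.
The reverse primer's reverse complement is CTGCTTCA, matching at positions 109–116.
Each forward site pairs with the reverse site to give a product ending at position 116: sizes 64, 35 bp.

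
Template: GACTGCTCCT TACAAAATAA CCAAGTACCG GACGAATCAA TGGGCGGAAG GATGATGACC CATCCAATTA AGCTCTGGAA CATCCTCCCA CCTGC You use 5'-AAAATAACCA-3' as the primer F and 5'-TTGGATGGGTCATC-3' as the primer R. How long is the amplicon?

Forward primer AAAATAACCA is found on the top strand at positions 14–23.
Taking the reverse complement of TTGGATGGGTCATC gives GATGACCCATCCAA, found at positions 54–67 on the template; the primer anneals here to the top strand with its 3' end pointing upstream.
The product runs from position 14 to position 67, so its length is 67 − 14 + 1 = 54 bp.

54 bp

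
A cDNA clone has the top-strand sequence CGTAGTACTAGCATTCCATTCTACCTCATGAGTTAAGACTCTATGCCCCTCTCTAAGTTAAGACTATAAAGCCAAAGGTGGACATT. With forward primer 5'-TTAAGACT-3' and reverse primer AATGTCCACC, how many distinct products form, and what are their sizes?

The forward primer TTAAGACT matches the top strand at positions 33–40, 58–65.
The reverse primer's reverse complement is GGTGGACATT, matching at positions 77–86.
Each forward site pairs with the reverse site to give a product ending at position 86: sizes 54, 29 bp.

Two products: 54 bp, 29 bp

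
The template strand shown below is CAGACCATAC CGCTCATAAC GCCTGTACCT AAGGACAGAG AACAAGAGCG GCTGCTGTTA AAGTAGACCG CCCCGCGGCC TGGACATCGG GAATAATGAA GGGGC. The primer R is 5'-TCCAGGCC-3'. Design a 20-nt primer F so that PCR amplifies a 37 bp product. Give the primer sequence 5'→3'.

5'-GCGGCTGCTGTTAAAGTAGA-3'

The reverse primer's reverse complement GGCCTGGA matches the template at positions 77–84, so the product ends at position 84.
A 37 bp product then starts at position 84 − 37 + 1 = 48.
The forward primer is identical to the top strand there: GCGGCTGCTGTTAAAGTAGA.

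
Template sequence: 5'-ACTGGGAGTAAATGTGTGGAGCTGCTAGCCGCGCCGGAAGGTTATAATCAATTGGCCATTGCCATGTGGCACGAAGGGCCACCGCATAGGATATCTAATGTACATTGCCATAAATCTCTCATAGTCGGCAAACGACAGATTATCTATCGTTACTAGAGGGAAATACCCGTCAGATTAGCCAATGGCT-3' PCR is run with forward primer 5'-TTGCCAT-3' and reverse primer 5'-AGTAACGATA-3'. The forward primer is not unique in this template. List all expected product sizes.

96 bp, 50 bp

The forward primer TTGCCAT matches the top strand at positions 59–65, 105–111.
The reverse primer's reverse complement is TATCGTTACT, matching at positions 145–154.
Each forward site pairs with the reverse site to give a product ending at position 154: sizes 96, 50 bp.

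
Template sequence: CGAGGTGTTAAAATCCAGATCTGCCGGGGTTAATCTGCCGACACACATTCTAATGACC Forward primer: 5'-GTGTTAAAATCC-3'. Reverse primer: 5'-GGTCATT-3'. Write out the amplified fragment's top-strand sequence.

5'-GTGTTAAAATCCAGATCTGCCGGGGTTAATCTGCCGACACACATTCTAATGACC-3'

The forward primer matches the template at positions 5–16.
Taking the reverse complement of GGTCATT gives AATGACC, found at positions 52–58 on the template; the primer anneals here to the top strand with its 3' end pointing upstream.
The product is the template from position 5 through 58 (54 bp).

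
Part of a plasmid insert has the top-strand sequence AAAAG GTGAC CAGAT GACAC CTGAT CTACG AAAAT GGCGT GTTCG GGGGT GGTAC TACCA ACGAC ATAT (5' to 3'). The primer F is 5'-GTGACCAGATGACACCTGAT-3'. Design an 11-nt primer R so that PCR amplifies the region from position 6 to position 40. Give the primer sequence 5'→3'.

5'-ACGCCATTTTC-3'

The product's 3' end on the top strand is position 40.
The reverse primer anneals to the top strand over positions 30–40, i.e. to GAAAATGGCGT.
Its sequence written 5'→3' is the reverse complement: ACGCCATTTTC.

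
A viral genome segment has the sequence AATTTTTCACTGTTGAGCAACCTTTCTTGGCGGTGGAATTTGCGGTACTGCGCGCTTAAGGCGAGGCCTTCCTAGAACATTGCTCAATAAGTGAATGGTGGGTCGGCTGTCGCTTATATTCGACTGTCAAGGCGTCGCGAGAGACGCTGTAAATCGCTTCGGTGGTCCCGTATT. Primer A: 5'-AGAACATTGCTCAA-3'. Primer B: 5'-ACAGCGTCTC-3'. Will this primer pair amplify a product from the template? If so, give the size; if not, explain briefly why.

Primer A (AGAACATTGCTCAA) matches the top strand at positions 74–87; it acts as a forward primer.
Primer B's reverse complement is GAGACGCTGT, matching the top strand at positions 141–150; it acts as a reverse primer.
The 3' ends face each other across positions 74–150, giving a 77 bp product.

Yes — a 77 bp product.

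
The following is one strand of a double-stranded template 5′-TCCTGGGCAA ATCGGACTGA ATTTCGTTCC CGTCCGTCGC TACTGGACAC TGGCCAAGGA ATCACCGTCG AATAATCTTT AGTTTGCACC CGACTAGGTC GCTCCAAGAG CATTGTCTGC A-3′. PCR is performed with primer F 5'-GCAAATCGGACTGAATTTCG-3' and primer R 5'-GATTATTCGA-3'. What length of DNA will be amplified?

Scanning the template, GCAAATCGGACTGAATTTCG occurs at positions 7–26; this primer anneals to the bottom strand there with its 3' end pointing downstream.
Taking the reverse complement of GATTATTCGA gives TCGAATAATC, found at positions 68–77 on the template; the primer anneals here to the top strand with its 3' end pointing upstream.
Product length = (reverse-primer end) − (forward-primer start) + 1 = 77 − 7 + 1 = 71 bp.

71 bp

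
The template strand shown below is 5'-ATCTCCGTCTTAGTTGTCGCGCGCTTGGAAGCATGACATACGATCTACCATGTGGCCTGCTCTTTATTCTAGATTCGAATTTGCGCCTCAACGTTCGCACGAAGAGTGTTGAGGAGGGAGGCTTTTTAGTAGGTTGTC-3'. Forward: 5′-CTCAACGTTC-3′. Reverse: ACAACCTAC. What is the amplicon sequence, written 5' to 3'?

Forward primer CTCAACGTTC is found on the top strand at positions 87–96.
Reverse complement of the reverse primer: GTAGGTTGT. This occurs on the top strand at positions 129–137.
The product is the template from position 87 through 137 (51 bp).

5'-CTCAACGTTCGCACGAAGAGTGTTGAGGAGGGAGGCTTTTTAGTAGGTTGT-3'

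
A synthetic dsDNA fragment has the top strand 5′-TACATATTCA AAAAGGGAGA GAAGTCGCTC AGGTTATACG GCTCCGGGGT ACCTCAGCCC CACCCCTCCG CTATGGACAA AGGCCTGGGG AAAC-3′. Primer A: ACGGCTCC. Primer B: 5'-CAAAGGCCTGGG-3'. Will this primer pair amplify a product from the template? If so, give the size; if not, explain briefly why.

Primer A (ACGGCTCC) matches the top strand at positions 38–45 (3' end points downstream).
Primer B (CAAAGGCCTGGG) also matches the top strand directly, at positions 78–89 — its reverse complement CCCAGGCCTTTG is not present.
Both primers anneal to the bottom strand with 3' ends pointing the same way, so neither can prime synthesis back toward the other.

No product — both primers anneal to the same strand and extend in the same direction.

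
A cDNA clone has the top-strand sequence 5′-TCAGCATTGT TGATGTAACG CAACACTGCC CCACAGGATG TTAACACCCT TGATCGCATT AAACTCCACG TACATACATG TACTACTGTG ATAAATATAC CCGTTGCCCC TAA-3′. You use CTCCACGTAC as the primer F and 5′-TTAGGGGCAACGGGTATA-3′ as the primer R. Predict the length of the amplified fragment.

50 bp

The forward primer matches the template at positions 64–73.
The reverse primer's reverse complement is TATACCCGTTGCCCCTAA, which matches the template at positions 96–113.
Amplicon spans positions 64–113: 50 bp.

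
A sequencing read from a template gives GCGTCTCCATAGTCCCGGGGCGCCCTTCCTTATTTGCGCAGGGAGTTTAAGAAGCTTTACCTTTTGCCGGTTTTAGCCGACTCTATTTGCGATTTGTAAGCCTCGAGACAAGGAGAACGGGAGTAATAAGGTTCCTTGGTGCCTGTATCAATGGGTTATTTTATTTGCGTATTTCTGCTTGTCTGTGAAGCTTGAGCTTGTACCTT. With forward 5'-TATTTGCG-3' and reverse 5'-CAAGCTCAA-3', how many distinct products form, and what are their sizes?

Three products: 170 bp, 117 bp, 39 bp

The forward primer TATTTGCG matches the top strand at positions 31–38, 84–91, 162–169.
The reverse primer's reverse complement is TTGAGCTTG, matching at positions 192–200.
Each forward site pairs with the reverse site to give a product ending at position 200: sizes 170, 117, 39 bp.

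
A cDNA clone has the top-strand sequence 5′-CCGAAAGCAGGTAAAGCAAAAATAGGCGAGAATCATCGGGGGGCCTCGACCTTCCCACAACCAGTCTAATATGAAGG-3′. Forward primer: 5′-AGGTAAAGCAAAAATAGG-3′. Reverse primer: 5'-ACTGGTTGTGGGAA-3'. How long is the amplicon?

Forward primer AGGTAAAGCAAAAATAGG is found on the top strand at positions 9–26.
Taking the reverse complement of ACTGGTTGTGGGAA gives TTCCCACAACCAGT, found at positions 52–65 on the template; the primer anneals here to the top strand with its 3' end pointing upstream.
Product length = (reverse-primer end) − (forward-primer start) + 1 = 65 − 9 + 1 = 57 bp.

57 bp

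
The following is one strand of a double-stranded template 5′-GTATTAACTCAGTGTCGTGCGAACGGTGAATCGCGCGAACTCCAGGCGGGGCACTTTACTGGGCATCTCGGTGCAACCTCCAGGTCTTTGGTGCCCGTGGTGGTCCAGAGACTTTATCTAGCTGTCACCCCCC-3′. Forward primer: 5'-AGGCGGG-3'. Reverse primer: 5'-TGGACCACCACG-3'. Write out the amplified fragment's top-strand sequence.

Forward primer AGGCGGG is found on the top strand at positions 44–50.
The reverse primer's reverse complement is CGTGGTGGTCCA, which matches the template at positions 96–107.
The product is the template from position 44 through 107 (64 bp).

5'-AGGCGGGGCACTTTACTGGGCATCTCGGTGCAACCTCCAGGTCTTTGGTGCCCGTGGTGGTCCA-3'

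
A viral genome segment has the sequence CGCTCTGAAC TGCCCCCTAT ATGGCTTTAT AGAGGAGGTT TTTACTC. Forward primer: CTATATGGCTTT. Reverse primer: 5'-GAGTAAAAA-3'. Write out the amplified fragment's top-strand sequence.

Scanning the template, CTATATGGCTTT occurs at positions 17–28; this primer anneals to the bottom strand there with its 3' end pointing downstream.
The reverse primer's reverse complement is TTTTTACTC, which matches the template at positions 39–47.
The product is the template from position 17 through 47 (31 bp).

5'-CTATATGGCTTTATAGAGGAGGTTTTTACTC-3'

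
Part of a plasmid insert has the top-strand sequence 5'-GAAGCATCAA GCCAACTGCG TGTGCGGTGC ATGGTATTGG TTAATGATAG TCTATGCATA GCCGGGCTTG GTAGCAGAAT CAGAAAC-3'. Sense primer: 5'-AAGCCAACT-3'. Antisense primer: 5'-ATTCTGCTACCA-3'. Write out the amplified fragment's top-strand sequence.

Forward primer AAGCCAACT is found on the top strand at positions 9–17.
The reverse primer's reverse complement is TGGTAGCAGAAT, which matches the template at positions 69–80.
The product is the template from position 9 through 80 (72 bp).

5'-AAGCCAACTGCGTGTGCGGTGCATGGTATTGGTTAATGATAGTCTATGCATAGCCGGGCTTGGTAGCAGAAT-3'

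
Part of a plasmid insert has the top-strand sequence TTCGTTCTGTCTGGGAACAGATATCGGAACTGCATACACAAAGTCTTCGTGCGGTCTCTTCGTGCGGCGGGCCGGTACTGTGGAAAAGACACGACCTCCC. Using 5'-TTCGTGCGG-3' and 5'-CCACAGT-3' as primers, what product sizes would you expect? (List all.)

38 bp, 25 bp

The forward primer TTCGTGCGG matches the top strand at positions 46–54, 59–67.
The reverse primer's reverse complement is ACTGTGG, matching at positions 77–83.
Each forward site pairs with the reverse site to give a product ending at position 83: sizes 38, 25 bp.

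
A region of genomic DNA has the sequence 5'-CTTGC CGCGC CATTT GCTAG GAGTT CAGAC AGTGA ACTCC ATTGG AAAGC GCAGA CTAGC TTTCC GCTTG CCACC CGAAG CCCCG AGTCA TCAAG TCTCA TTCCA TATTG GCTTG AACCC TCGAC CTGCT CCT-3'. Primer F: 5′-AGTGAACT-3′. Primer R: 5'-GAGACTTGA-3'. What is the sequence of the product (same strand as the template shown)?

Scanning the template, AGTGAACT occurs at positions 31–38; this primer anneals to the bottom strand there with its 3' end pointing downstream.
Reverse complement of the reverse primer: TCAAGTCTC. This occurs on the top strand at positions 91–99.
The product is the template from position 31 through 99 (69 bp).

5'-AGTGAACTCCATTGGAAAGCGCAGACTAGCTTTCCGCTTGCCACCCGAAGCCCCGAGTCATCAAGTCTC-3'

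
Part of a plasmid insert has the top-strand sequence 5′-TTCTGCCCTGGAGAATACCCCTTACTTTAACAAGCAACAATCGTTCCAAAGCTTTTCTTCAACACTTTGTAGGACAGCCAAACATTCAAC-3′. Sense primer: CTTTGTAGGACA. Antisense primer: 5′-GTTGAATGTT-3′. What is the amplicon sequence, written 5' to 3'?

Forward primer CTTTGTAGGACA is found on the top strand at positions 65–76.
Reverse complement of the reverse primer: AACATTCAAC. This occurs on the top strand at positions 81–90.
The product is the template from position 65 through 90 (26 bp).

5'-CTTTGTAGGACAGCCAAACATTCAAC-3'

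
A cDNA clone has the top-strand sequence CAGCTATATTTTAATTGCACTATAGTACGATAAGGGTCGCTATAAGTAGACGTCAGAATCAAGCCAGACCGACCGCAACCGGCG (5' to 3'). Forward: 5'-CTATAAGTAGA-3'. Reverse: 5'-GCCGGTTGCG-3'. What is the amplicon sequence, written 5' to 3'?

Forward primer CTATAAGTAGA is found on the top strand at positions 40–50.
Reverse complement of the reverse primer: CGCAACCGGC. This occurs on the top strand at positions 74–83.
The product is the template from position 40 through 83 (44 bp).

5'-CTATAAGTAGACGTCAGAATCAAGCCAGACCGACCGCAACCGGC-3'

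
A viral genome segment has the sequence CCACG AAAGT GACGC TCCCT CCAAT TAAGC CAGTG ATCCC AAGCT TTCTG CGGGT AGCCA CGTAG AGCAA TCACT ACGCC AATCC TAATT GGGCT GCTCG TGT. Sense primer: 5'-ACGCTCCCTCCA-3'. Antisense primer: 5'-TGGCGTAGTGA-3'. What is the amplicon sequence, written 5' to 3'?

5'-ACGCTCCCTCCAATTAAGCCAGTGATCCCAAGCTTTCTGCGGGTAGCCACGTAGAGCAATCACTACGCCA-3'

The forward primer matches the template at positions 12–23.
Taking the reverse complement of TGGCGTAGTGA gives TCACTACGCCA, found at positions 71–81 on the template; the primer anneals here to the top strand with its 3' end pointing upstream.
The product is the template from position 12 through 81 (70 bp).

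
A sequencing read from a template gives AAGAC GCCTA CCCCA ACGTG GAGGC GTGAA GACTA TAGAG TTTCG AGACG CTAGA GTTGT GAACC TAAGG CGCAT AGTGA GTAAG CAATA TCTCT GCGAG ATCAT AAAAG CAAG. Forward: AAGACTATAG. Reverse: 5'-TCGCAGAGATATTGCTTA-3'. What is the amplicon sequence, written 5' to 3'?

5'-AAGACTATAGAGTTTCGAGACGCTAGAGTTGTGAACCTAAGGCGCATAGTGAGTAAGCAATATCTCTGCGA-3'

Forward primer AAGACTATAG is found on the top strand at positions 29–38.
The reverse primer's reverse complement is TAAGCAATATCTCTGCGA, which matches the template at positions 82–99.
The product is the template from position 29 through 99 (71 bp).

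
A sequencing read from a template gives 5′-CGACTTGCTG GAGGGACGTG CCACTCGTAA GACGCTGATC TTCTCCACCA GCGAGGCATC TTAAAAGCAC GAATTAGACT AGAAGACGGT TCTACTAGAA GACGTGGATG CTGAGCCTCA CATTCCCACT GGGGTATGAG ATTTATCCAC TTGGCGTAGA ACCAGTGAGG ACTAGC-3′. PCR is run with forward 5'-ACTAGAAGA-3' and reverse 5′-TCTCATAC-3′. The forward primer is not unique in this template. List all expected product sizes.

The forward primer ACTAGAAGA matches the top strand at positions 78–86, 94–102.
The reverse primer's reverse complement is GTATGAGA, matching at positions 134–141.
Each forward site pairs with the reverse site to give a product ending at position 141: sizes 64, 48 bp.

64 bp, 48 bp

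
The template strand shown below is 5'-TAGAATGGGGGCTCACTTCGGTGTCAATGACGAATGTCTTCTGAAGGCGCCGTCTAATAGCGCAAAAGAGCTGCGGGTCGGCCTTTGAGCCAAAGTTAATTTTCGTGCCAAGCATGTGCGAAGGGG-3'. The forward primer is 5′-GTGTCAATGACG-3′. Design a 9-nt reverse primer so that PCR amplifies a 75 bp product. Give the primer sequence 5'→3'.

5'-CTTTGGCTC-3'

The forward primer binds at positions 21–32, so a 75 bp product ends at position 21 + 75 − 1 = 95.
The reverse primer anneals to the top strand over positions 87–95, i.e. to GAGCCAAAG.
Its sequence written 5'→3' is the reverse complement: CTTTGGCTC.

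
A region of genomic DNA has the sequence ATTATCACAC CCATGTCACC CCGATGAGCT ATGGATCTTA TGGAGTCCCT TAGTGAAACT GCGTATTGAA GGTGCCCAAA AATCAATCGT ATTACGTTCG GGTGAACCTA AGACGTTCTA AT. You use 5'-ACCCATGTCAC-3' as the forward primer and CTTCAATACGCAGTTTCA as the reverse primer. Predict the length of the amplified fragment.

Scanning the template, ACCCATGTCAC occurs at positions 9–19; this primer anneals to the bottom strand there with its 3' end pointing downstream.
The reverse primer's reverse complement is TGAAACTGCGTATTGAAG, which matches the template at positions 54–71.
The product runs from position 9 to position 71, so its length is 71 − 9 + 1 = 63 bp.

63 bp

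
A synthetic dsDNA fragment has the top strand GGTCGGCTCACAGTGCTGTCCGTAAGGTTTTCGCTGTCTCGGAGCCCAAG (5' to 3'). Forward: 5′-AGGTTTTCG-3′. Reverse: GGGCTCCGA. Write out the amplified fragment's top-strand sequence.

5'-AGGTTTTCGCTGTCTCGGAGCCC-3'

Scanning the template, AGGTTTTCG occurs at positions 25–33; this primer anneals to the bottom strand there with its 3' end pointing downstream.
Reverse complement of the reverse primer: TCGGAGCCC. This occurs on the top strand at positions 39–47.
The product is the template from position 25 through 47 (23 bp).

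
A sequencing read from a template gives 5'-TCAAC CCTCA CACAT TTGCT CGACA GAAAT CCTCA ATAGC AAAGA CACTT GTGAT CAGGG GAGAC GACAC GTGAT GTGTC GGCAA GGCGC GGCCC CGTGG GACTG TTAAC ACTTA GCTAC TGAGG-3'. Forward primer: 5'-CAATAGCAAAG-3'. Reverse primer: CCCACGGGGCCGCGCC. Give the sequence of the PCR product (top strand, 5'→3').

5'-CAATAGCAAAGACACTTGTGATCAGGGGAGACGACACGTGATGTGTCGGCAAGGCGCGGCCCCGTGGG-3'

Scanning the template, CAATAGCAAAG occurs at positions 34–44; this primer anneals to the bottom strand there with its 3' end pointing downstream.
Reverse complement of the reverse primer: GGCGCGGCCCCGTGGG. This occurs on the top strand at positions 86–101.
The product is the template from position 34 through 101 (68 bp).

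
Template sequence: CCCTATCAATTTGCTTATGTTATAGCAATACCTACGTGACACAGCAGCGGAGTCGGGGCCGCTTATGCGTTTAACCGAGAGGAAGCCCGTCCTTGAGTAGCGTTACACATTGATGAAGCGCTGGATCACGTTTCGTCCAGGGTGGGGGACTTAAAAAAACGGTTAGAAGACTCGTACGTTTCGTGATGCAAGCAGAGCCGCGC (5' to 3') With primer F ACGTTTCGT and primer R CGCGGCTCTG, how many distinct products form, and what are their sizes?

Two products: 75 bp, 27 bp

The forward primer ACGTTTCGT matches the top strand at positions 128–136, 176–184.
The reverse primer's reverse complement is CAGAGCCGCG, matching at positions 193–202.
Each forward site pairs with the reverse site to give a product ending at position 202: sizes 75, 27 bp.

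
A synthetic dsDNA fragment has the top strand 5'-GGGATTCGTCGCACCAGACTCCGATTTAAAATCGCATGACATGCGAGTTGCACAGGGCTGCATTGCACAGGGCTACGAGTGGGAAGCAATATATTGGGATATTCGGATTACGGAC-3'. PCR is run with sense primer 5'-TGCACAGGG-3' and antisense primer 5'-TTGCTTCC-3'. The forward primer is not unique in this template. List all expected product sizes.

41 bp, 26 bp

The forward primer TGCACAGGG matches the top strand at positions 49–57, 64–72.
The reverse primer's reverse complement is GGAAGCAA, matching at positions 82–89.
Each forward site pairs with the reverse site to give a product ending at position 89: sizes 41, 26 bp.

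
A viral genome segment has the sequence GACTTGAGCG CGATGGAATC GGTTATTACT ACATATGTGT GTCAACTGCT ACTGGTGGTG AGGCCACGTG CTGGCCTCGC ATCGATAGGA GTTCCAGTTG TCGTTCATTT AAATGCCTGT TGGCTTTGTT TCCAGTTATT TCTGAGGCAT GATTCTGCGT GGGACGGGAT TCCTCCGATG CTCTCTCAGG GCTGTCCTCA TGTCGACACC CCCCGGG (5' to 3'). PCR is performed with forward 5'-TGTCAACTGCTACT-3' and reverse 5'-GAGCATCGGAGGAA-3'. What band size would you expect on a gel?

144 bp

The forward primer matches the template at positions 40–53.
The reverse primer's reverse complement is TTCCTCCGATGCTC, which matches the template at positions 170–183.
Amplicon spans positions 40–183: 144 bp.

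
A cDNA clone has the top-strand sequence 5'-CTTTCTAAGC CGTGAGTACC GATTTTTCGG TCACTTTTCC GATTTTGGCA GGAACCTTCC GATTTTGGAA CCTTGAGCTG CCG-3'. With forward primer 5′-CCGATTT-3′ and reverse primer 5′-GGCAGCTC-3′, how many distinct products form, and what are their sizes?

The forward primer CCGATTT matches the top strand at positions 19–25, 39–45, 59–65.
The reverse primer's reverse complement is GAGCTGCC, matching at positions 75–82.
Each forward site pairs with the reverse site to give a product ending at position 82: sizes 64, 44, 24 bp.

Three products: 64 bp, 44 bp, 24 bp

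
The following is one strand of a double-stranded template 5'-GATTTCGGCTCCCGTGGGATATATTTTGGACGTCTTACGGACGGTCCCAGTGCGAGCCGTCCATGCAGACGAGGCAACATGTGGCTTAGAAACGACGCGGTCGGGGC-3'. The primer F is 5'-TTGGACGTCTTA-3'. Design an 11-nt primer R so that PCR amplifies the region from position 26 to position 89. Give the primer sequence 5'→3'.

The product's 3' end on the top strand is position 89.
The reverse primer anneals to the top strand over positions 79–89, i.e. to ATGTGGCTTAG.
Its sequence written 5'→3' is the reverse complement: CTAAGCCACAT.

5'-CTAAGCCACAT-3'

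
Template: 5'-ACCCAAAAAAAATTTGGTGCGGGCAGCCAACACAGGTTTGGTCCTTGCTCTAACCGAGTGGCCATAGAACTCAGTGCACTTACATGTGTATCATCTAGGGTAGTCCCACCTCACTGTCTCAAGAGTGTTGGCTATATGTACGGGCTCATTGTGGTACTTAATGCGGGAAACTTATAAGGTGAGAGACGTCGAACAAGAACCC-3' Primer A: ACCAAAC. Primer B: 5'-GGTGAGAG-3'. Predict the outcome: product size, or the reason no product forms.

No product — the primers' 3' ends point away from each other.

Primer A (ACCAAAC) has reverse complement GTTTGGT, which matches the top strand at positions 36–42; primer A anneals to the top strand there with its 3' end pointing upstream toward position 36.
Primer B (GGTGAGAG) matches the top strand directly at positions 178–185; it anneals to the bottom strand with its 3' end pointing downstream toward position 185.
The 3' ends diverge (primer A extends toward position 1, primer B toward position 202), so the primers never converge on a shared product.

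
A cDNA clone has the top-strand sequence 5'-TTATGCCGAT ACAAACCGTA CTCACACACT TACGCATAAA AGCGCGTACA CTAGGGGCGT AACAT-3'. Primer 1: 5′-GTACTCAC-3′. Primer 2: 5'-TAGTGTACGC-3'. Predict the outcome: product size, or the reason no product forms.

Primer 1 (GTACTCAC) matches the top strand at positions 18–25; it acts as a forward primer.
Primer 2's reverse complement is GCGTACACTA, matching the top strand at positions 44–53; it acts as a reverse primer.
The 3' ends face each other across positions 18–53, giving a 36 bp product.

Yes — a 36 bp product.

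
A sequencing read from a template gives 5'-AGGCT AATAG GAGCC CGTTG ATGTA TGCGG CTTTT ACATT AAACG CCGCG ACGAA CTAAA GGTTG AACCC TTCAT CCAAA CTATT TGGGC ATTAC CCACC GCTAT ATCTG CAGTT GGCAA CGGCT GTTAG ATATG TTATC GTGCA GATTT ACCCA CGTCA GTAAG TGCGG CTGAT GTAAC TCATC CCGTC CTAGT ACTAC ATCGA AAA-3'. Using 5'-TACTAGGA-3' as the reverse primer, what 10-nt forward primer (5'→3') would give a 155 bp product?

5'-AACGCCGCGA-3'

The reverse primer's reverse complement TCCTAGTA matches the template at positions 189–196, so the product ends at position 196.
A 155 bp product then starts at position 196 − 155 + 1 = 42.
The forward primer is identical to the top strand there: AACGCCGCGA.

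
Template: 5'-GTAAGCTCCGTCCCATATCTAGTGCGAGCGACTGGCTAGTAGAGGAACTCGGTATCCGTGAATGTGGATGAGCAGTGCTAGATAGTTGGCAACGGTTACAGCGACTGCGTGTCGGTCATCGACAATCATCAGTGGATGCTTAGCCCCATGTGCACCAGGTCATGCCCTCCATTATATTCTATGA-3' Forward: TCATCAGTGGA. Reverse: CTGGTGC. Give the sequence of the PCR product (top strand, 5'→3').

5'-TCATCAGTGGATGCTTAGCCCCATGTGCACCAG-3'

Forward primer TCATCAGTGGA is found on the top strand at positions 126–136.
Reverse complement of the reverse primer: GCACCAG. This occurs on the top strand at positions 152–158.
The product is the template from position 126 through 158 (33 bp).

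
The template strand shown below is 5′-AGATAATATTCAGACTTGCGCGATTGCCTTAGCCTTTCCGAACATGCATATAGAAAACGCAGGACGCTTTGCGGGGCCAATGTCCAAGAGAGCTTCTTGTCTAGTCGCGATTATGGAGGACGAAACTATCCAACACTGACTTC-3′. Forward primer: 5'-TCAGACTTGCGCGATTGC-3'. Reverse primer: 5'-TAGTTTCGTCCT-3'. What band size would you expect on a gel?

Forward primer TCAGACTTGCGCGATTGC is found on the top strand at positions 10–27.
The reverse primer's reverse complement is AGGACGAAACTA, which matches the template at positions 117–128.
Product length = (reverse-primer end) − (forward-primer start) + 1 = 128 − 10 + 1 = 119 bp.

119 bp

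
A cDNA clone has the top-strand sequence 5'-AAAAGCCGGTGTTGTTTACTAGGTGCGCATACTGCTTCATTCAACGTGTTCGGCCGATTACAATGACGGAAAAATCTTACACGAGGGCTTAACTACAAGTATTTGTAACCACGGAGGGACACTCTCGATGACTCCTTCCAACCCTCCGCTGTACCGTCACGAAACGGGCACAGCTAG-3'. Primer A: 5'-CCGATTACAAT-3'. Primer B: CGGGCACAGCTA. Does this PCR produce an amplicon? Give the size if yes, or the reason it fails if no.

Primer A (CCGATTACAAT) matches the top strand at positions 54–64 (3' end points downstream).
Primer B (CGGGCACAGCTA) also matches the top strand directly, at positions 165–176 — its reverse complement TAGCTGTGCCCG is not present.
Both primers anneal to the bottom strand with 3' ends pointing the same way, so neither can prime synthesis back toward the other.

No product — both primers anneal to the same strand and extend in the same direction.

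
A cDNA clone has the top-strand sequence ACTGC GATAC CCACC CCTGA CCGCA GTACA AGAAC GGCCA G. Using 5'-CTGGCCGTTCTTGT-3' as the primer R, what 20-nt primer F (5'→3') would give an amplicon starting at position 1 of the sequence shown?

The reverse primer's reverse complement ACAAGAACGGCCAG matches the template at positions 28–41; the product starts at position 1.
The forward primer is identical to the top strand over positions 1–20: ACTGCGATACCCACCCCTGA.

5'-ACTGCGATACCCACCCCTGA-3'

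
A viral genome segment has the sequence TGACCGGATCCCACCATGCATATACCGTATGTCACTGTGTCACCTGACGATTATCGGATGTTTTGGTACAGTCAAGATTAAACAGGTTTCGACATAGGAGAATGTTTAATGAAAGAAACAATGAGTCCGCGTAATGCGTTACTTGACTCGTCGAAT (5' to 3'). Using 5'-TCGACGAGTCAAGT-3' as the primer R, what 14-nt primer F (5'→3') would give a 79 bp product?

5'-GATTAAACAGGTTT-3'

The reverse primer's reverse complement ACTTGACTCGTCGA matches the template at positions 141–154, so the product ends at position 154.
A 79 bp product then starts at position 154 − 79 + 1 = 76.
The forward primer is identical to the top strand there: GATTAAACAGGTTT.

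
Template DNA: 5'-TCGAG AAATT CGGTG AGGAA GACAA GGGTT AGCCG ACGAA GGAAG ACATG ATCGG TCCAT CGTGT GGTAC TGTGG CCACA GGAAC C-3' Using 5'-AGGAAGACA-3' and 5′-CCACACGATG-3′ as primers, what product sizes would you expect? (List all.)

The forward primer AGGAAGACA matches the top strand at positions 16–24, 40–48.
The reverse primer's reverse complement is CATCGTGTGG, matching at positions 58–67.
Each forward site pairs with the reverse site to give a product ending at position 67: sizes 52, 28 bp.

52 bp, 28 bp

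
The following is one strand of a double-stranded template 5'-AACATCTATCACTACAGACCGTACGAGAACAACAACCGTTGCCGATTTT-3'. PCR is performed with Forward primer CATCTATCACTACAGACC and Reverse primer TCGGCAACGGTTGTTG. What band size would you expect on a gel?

43 bp

Scanning the template, CATCTATCACTACAGACC occurs at positions 3–20; this primer anneals to the bottom strand there with its 3' end pointing downstream.
The reverse primer's reverse complement is CAACAACCGTTGCCGA, which matches the template at positions 30–45.
The product runs from position 3 to position 45, so its length is 45 − 3 + 1 = 43 bp.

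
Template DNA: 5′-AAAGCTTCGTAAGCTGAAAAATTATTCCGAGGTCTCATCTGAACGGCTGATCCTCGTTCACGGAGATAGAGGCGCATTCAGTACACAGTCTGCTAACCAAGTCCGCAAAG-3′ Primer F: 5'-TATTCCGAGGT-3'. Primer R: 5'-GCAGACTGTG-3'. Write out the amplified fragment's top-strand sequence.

5'-TATTCCGAGGTCTCATCTGAACGGCTGATCCTCGTTCACGGAGATAGAGGCGCATTCAGTACACAGTCTGC-3'

Scanning the template, TATTCCGAGGT occurs at positions 23–33; this primer anneals to the bottom strand there with its 3' end pointing downstream.
Reverse complement of the reverse primer: CACAGTCTGC. This occurs on the top strand at positions 84–93.
The product is the template from position 23 through 93 (71 bp).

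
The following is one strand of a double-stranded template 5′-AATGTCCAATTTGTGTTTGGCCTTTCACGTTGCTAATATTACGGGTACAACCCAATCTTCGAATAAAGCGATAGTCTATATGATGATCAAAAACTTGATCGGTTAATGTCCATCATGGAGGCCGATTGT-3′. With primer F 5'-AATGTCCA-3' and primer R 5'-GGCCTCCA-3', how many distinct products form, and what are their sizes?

The forward primer AATGTCCA matches the top strand at positions 1–8, 105–112.
The reverse primer's reverse complement is TGGAGGCC, matching at positions 116–123.
Each forward site pairs with the reverse site to give a product ending at position 123: sizes 123, 19 bp.

Two products: 123 bp, 19 bp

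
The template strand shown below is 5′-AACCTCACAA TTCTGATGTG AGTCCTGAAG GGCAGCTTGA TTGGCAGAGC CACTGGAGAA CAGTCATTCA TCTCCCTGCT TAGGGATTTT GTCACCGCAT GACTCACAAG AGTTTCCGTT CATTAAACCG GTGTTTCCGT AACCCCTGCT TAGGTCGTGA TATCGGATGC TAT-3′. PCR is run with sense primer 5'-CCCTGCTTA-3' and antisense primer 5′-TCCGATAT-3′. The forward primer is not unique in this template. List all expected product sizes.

94 bp, 24 bp

The forward primer CCCTGCTTA matches the top strand at positions 74–82, 144–152.
The reverse primer's reverse complement is ATATCGGA, matching at positions 160–167.
Each forward site pairs with the reverse site to give a product ending at position 167: sizes 94, 24 bp.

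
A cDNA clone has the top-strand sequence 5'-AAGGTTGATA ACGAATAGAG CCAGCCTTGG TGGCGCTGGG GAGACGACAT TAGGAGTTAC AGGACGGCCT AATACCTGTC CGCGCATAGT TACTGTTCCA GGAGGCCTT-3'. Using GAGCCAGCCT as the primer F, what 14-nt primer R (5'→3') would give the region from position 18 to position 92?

5'-TAACTATGCGCGGA-3'

The product's 3' end on the top strand is position 92.
The reverse primer anneals to the top strand over positions 79–92, i.e. to TCCGCGCATAGTTA.
Its sequence written 5'→3' is the reverse complement: TAACTATGCGCGGA.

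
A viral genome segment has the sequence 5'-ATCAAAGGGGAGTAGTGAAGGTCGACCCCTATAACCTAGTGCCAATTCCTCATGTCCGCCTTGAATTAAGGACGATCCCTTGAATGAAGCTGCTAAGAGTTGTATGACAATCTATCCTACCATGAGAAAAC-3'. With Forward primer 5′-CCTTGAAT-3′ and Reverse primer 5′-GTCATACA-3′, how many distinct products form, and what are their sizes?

The forward primer CCTTGAAT matches the top strand at positions 59–66, 78–85.
The reverse primer's reverse complement is TGTATGAC, matching at positions 101–108.
Each forward site pairs with the reverse site to give a product ending at position 108: sizes 50, 31 bp.

Two products: 50 bp, 31 bp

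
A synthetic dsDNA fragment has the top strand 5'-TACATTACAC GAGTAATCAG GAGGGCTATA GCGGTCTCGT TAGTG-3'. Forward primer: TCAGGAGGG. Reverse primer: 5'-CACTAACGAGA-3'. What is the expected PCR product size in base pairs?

Forward primer TCAGGAGGG is found on the top strand at positions 17–25.
Taking the reverse complement of CACTAACGAGA gives TCTCGTTAGTG, found at positions 35–45 on the template; the primer anneals here to the top strand with its 3' end pointing upstream.
Amplicon spans positions 17–45: 29 bp.

29 bp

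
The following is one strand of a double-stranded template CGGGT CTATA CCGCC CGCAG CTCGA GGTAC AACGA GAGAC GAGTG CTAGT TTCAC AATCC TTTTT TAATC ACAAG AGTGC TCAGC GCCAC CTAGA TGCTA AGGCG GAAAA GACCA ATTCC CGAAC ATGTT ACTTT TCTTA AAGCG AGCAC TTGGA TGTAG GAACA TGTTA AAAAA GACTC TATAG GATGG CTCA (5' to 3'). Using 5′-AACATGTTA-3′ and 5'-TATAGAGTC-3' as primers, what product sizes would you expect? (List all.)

The forward primer AACATGTTA matches the top strand at positions 123–131, 162–170.
The reverse primer's reverse complement is GACTCTATA, matching at positions 176–184.
Each forward site pairs with the reverse site to give a product ending at position 184: sizes 62, 23 bp.

62 bp, 23 bp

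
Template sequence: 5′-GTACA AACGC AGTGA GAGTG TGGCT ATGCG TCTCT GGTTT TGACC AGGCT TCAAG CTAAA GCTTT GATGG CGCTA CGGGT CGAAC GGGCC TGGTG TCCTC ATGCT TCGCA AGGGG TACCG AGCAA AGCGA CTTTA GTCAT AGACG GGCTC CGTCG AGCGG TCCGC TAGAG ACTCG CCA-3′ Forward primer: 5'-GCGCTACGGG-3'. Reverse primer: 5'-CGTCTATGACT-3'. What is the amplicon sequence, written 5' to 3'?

5'-GCGCTACGGGTCGAACGGGCCTGGTGTCCTCATGCTTCGCAAGGGGTACCGAGCAAAGCGACTTTAGTCATAGACG-3'

Forward primer GCGCTACGGG is found on the top strand at positions 70–79.
Reverse complement of the reverse primer: AGTCATAGACG. This occurs on the top strand at positions 135–145.
The product is the template from position 70 through 145 (76 bp).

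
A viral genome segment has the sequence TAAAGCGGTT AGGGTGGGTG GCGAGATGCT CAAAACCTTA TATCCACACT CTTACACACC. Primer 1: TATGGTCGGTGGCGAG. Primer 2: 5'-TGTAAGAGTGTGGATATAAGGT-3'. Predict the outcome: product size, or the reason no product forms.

Primer 1 (TATGGTCGGTGGCGAG) does not match the top strand, and its reverse complement CTCGCCACCGACCATA does not match either.
With no annealing site for primer 1, no amplification occurs.

No product — primer 1 has no binding site in the template.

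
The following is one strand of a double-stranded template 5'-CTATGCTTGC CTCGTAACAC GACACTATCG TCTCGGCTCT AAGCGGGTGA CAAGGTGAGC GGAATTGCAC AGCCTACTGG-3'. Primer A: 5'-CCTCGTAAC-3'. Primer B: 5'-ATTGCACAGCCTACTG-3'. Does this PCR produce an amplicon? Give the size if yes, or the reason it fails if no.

Primer A (CCTCGTAAC) matches the top strand at positions 10–18 (3' end points downstream).
Primer B (ATTGCACAGCCTACTG) also matches the top strand directly, at positions 64–79 — its reverse complement CAGTAGGCTGTGCAAT is not present.
Both primers anneal to the bottom strand with 3' ends pointing the same way, so neither can prime synthesis back toward the other.

No product — both primers anneal to the same strand and extend in the same direction.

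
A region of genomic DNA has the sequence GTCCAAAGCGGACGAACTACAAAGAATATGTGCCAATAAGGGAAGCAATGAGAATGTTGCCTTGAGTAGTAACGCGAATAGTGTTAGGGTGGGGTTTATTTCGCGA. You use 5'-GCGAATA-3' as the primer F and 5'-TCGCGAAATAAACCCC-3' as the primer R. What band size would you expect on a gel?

33 bp

The forward primer matches the template at positions 74–80.
Taking the reverse complement of TCGCGAAATAAACCCC gives GGGGTTTATTTCGCGA, found at positions 91–106 on the template; the primer anneals here to the top strand with its 3' end pointing upstream.
Amplicon spans positions 74–106: 33 bp.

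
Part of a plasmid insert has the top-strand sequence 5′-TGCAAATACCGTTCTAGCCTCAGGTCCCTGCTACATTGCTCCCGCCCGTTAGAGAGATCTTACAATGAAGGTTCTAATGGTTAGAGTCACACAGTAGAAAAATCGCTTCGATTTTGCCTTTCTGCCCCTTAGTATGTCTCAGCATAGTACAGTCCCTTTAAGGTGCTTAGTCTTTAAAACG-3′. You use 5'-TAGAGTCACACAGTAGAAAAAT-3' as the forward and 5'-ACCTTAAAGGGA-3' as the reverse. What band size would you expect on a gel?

The forward primer matches the template at positions 82–103.
Reverse complement of the reverse primer: TCCCTTTAAGGT. This occurs on the top strand at positions 153–164.
The product runs from position 82 to position 164, so its length is 164 − 82 + 1 = 83 bp.

83 bp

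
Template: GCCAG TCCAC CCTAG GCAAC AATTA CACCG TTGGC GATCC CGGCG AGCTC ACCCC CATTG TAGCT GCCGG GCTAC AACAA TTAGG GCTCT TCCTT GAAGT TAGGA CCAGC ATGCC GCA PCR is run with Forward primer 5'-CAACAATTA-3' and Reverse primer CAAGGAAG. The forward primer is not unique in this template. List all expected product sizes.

80 bp, 22 bp

The forward primer CAACAATTA matches the top strand at positions 17–25, 75–83.
The reverse primer's reverse complement is CTTCCTTG, matching at positions 89–96.
Each forward site pairs with the reverse site to give a product ending at position 96: sizes 80, 22 bp.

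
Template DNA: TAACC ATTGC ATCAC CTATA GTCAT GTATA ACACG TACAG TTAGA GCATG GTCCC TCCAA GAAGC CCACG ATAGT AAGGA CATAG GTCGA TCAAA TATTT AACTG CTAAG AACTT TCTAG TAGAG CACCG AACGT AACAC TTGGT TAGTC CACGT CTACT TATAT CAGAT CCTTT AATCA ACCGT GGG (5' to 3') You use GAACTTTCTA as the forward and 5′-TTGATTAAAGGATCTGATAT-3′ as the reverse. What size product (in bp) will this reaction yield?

72 bp

Scanning the template, GAACTTTCTA occurs at positions 110–119; this primer anneals to the bottom strand there with its 3' end pointing downstream.
Reverse complement of the reverse primer: ATATCAGATCCTTTAATCAA. This occurs on the top strand at positions 162–181.
The product runs from position 110 to position 181, so its length is 181 − 110 + 1 = 72 bp.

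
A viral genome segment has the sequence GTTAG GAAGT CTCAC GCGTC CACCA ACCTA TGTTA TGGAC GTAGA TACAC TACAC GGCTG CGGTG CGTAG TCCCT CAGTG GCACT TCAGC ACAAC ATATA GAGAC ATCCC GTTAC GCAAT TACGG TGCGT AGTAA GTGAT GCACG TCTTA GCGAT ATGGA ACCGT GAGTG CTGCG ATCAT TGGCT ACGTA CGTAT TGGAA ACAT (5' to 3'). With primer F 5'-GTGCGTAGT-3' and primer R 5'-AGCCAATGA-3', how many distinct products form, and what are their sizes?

Two products: 123 bp, 61 bp

The forward primer GTGCGTAGT matches the top strand at positions 63–71, 125–133.
The reverse primer's reverse complement is TCATTGGCT, matching at positions 177–185.
Each forward site pairs with the reverse site to give a product ending at position 185: sizes 123, 61 bp.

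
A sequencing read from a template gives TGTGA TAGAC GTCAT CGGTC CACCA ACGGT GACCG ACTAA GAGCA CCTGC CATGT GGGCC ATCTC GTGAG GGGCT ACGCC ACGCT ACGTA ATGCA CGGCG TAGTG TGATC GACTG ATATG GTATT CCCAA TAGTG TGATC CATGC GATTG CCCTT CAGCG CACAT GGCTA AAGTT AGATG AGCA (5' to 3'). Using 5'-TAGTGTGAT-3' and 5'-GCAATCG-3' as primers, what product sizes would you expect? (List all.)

51 bp, 21 bp

The forward primer TAGTGTGAT matches the top strand at positions 101–109, 131–139.
The reverse primer's reverse complement is CGATTGC, matching at positions 145–151.
Each forward site pairs with the reverse site to give a product ending at position 151: sizes 51, 21 bp.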